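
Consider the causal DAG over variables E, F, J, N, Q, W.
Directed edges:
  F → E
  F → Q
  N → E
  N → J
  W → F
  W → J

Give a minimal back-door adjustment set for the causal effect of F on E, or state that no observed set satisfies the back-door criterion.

F→E: minimal back-door set ∅.

desc(F)\{F}={E,Q}; candidates ⊆ {J,N,W}.
∅: F⊥E given ∅ in G with F→· removed — back-door holds.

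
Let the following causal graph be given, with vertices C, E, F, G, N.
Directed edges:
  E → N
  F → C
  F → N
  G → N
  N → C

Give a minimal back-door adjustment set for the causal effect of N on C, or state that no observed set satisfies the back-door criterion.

desc(N)\{N}={C}; candidates ⊆ {E,F,G}.
size 0: {}; under {} N still reaches {C,E,F,G} ∋ C.
{F}: N⊥C given {F} in G with N→· removed — back-door holds.

N→C: minimal back-door set {F}.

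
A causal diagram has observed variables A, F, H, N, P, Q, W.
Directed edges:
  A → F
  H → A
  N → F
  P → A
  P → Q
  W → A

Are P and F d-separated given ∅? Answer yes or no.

Bayes-Ball from P | ∅ reaches {A,F,Q}.
F ∈ reach(P|∅) ⇒ P ⊥̸ F | ∅.

No — P and F are d-connected given ∅.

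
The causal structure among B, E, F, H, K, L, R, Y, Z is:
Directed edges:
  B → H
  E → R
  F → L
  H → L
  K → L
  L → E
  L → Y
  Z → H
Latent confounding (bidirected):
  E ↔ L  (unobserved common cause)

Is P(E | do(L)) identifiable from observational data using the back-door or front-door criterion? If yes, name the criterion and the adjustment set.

desc(L)\{L}={E,R,Y}; candidates ⊆ {B,F,H,K,Z}.
L↔E: latent back-door arc(s) into L.
size 0: {}; under {} L still reaches {B,E,F,H,K,R,Z} ∋ E.
size 1: {B}, {F}, {H} …(+2); under {B} L still reaches {E,F,H,K,R,Z} ∋ E.
size 2: {B,F}, {B,H}, {B,K} …(+7); under {B,F} L still reaches {E,H,K,R,Z} ∋ E.
L↔E cannot be blocked by any observed set — no back-door set.
No mediator lies on a directed L→…→E path.
Neither criterion identifies P(E|do(L)) in this graph.

P(E|do(L)): not identifiable (no BD/FD set).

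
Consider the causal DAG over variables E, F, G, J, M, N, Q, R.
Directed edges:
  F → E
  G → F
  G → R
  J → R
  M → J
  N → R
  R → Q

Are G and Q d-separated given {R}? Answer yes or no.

Bayes-Ball from G | {R} reaches {E,F,J,M,N}.
Q ∉ reach(G|{R}) ⇒ G ⊥ Q | {R}.

Yes — G ⊥ Q | {R}.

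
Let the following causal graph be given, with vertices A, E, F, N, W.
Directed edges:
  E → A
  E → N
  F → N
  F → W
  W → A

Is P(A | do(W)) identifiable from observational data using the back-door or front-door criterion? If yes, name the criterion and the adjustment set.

P(A|do(W)): backdoor, adjust for ∅.

desc(W)\{W}={A}; candidates ⊆ {E,F,N}.
∅: W⊥A given ∅ in G with W→· removed — back-door holds.
P(A|do(W)) = P(A|W) — no adjustment needed.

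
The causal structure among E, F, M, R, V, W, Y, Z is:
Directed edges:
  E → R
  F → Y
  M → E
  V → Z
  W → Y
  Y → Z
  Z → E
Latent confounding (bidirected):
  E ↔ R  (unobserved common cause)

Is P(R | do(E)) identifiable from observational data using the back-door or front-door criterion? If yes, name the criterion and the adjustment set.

P(R|do(E)): not identifiable (no BD/FD set).

desc(E)\{E}={R}; candidates ⊆ {F,M,V,W,Y,Z}.
E↔R: latent back-door arc(s) into E.
size 0: {}; under {} E still reaches {F,M,R,V,W,Y,Z} ∋ R.
size 1: {F}, {M}, {V} …(+3); under {F} E still reaches {M,R,V,W,Y,Z} ∋ R.
size 2: {F,M}, {F,V}, {F,W} …(+12); under {F,M} E still reaches {R,V,W,Y,Z} ∋ R.
E↔R cannot be blocked by any observed set — no back-door set.
No mediator lies on a directed E→…→R path.
Neither criterion identifies P(R|do(E)) in this graph.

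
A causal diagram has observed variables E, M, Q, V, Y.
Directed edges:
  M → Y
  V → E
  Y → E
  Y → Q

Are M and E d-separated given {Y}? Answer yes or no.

Yes — M ⊥ E | {Y}.

Bayes-Ball from M | {Y} reaches ∅.
E ∉ reach(M|{Y}) ⇒ M ⊥ E | {Y}.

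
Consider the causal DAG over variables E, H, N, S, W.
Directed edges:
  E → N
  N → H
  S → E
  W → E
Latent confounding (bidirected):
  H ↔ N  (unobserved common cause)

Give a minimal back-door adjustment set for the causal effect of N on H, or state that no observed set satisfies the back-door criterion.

desc(N)\{N}={H}; candidates ⊆ {E,S,W}.
N↔H: latent back-door arc(s) into N.
size 0: {}; under {} N still reaches {E,H,S,W} ∋ H.
size 1: {E}, {S}, {W}; under {E} N still reaches {H} ∋ H.
size 2: {E,S}, {E,W}, {S,W}; under {E,S} N still reaches {H} ∋ H.
N↔H cannot be blocked by any observed set — no back-door set.

N→H: no observed back-door set.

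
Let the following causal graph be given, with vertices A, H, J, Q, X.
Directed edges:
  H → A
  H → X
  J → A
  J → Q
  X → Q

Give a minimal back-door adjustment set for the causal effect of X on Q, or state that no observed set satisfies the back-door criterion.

desc(X)\{X}={Q}; candidates ⊆ {A,H,J}.
∅: X⊥Q given ∅ in G with X→· removed — back-door holds.

X→Q: minimal back-door set ∅.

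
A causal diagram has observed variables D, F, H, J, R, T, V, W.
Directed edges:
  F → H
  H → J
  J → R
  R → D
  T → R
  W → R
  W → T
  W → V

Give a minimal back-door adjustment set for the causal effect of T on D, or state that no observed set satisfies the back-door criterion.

desc(T)\{T}={D,R}; candidates ⊆ {F,H,J,V,W}.
size 0: {}; under {} T still reaches {D,R,V,W} ∋ D.
{W}: T⊥D given {W} in G with T→· removed — back-door holds.

T→D: minimal back-door set {W}.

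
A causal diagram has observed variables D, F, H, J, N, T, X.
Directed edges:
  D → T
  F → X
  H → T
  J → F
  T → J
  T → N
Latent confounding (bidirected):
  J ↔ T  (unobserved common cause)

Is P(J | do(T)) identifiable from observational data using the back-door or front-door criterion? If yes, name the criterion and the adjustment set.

desc(T)\{T}={F,J,N,X}; candidates ⊆ {D,H}.
T↔J: latent back-door arc(s) into T.
size 0: {}; under {} T still reaches {D,F,H,J,X} ∋ J.
size 1: {D}, {H}; under {D} T still reaches {F,H,J,X} ∋ J.
size 2: {D,H}; under {D,H} T still reaches {F,J,X} ∋ J.
T↔J cannot be blocked by any observed set — no back-door set.
No mediator lies on a directed T→…→J path.
Neither criterion identifies P(J|do(T)) in this graph.

P(J|do(T)): not identifiable (no BD/FD set).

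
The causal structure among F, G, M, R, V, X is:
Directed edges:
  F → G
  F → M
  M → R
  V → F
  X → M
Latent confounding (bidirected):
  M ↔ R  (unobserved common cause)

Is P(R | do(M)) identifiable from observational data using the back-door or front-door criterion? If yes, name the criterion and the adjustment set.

desc(M)\{M}={R}; candidates ⊆ {F,G,V,X}.
M↔R: latent back-door arc(s) into M.
size 0: {}; under {} M still reaches {F,G,R,V,X} ∋ R.
size 1: {F}, {G}, {V} …(+1); under {F} M still reaches {R,X} ∋ R.
size 2: {F,G}, {F,V}, {F,X} …(+3); under {F,G} M still reaches {R,X} ∋ R.
M↔R cannot be blocked by any observed set — no back-door set.
No mediator lies on a directed M→…→R path.
Neither criterion identifies P(R|do(M)) in this graph.

P(R|do(M)): not identifiable (no BD/FD set).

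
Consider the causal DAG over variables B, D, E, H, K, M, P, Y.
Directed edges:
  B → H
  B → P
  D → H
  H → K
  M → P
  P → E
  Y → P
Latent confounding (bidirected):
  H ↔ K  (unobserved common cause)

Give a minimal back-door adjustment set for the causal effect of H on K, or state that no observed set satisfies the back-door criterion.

desc(H)\{H}={K}; candidates ⊆ {B,D,E,M,P,Y}.
H↔K: latent back-door arc(s) into H.
size 0: {}; under {} H still reaches {B,D,E,K,P} ∋ K.
size 1: {B}, {D}, {E} …(+3); under {B} H still reaches {D,K} ∋ K.
size 2: {B,D}, {B,E}, {B,M} …(+12); under {B,D} H still reaches {K} ∋ K.
H↔K cannot be blocked by any observed set — no back-door set.

H→K: no observed back-door set.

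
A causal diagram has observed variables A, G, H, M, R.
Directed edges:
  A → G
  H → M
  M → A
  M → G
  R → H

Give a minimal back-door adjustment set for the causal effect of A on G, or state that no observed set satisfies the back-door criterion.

desc(A)\{A}={G}; candidates ⊆ {H,M,R}.
size 0: {}; under {} A still reaches {G,H,M,R} ∋ G.
{M}: A⊥G given {M} in G with A→· removed — back-door holds.

A→G: minimal back-door set {M}.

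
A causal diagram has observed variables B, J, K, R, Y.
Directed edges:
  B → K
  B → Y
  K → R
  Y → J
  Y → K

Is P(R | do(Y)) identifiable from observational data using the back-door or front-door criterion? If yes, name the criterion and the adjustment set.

P(R|do(Y)): backdoor, adjust for {B}.

desc(Y)\{Y}={J,K,R}; candidates ⊆ {B}.
size 0: {}; under {} Y still reaches {B,K,R} ∋ R.
{B}: Y⊥R given {B} in G with Y→· removed — back-door holds.
P(R|do(Y)) = Σ_{B} P(R|Y,B)·P(B).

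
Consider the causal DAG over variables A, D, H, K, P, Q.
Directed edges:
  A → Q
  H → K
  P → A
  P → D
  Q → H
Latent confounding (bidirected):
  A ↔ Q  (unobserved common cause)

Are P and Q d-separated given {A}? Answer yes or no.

No — P and Q are d-connected given {A}.

Bayes-Ball from P | {A} reaches {D,H,K,Q}.
Q ∈ reach(P|{A}) ⇒ P ⊥̸ Q | {A}.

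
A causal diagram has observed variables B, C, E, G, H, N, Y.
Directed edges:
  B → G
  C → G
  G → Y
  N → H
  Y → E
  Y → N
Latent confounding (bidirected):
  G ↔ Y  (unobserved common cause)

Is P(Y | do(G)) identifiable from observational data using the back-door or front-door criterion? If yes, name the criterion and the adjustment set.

desc(G)\{G}={E,H,N,Y}; candidates ⊆ {B,C}.
G↔Y: latent back-door arc(s) into G.
size 0: {}; under {} G still reaches {B,C,E,H,N,Y} ∋ Y.
size 1: {B}, {C}; under {B} G still reaches {C,E,H,N,Y} ∋ Y.
size 2: {B,C}; under {B,C} G still reaches {E,H,N,Y} ∋ Y.
G↔Y cannot be blocked by any observed set — no back-door set.
No mediator lies on a directed G→…→Y path.
Neither criterion identifies P(Y|do(G)) in this graph.

P(Y|do(G)): not identifiable (no BD/FD set).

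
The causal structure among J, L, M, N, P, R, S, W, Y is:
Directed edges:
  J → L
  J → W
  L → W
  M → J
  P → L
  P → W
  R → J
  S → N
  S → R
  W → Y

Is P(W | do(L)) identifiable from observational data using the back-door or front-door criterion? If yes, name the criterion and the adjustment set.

P(W|do(L)): backdoor, adjust for {J, P}.

desc(L)\{L}={W,Y}; candidates ⊆ {J,M,N,P,R,S}.
size 0: {}; under {} L still reaches {J,M,N,P,R,S,W,Y} ∋ W.
size 1: {J}, {M}, {N} …(+3); under {J} L still reaches {P,W,Y} ∋ W.
{J,P}: L⊥W given {J,P} in G with L→· removed — back-door holds.
P(W|do(L)) = Σ_{J,P} P(W|L,J,P)·P(J,P).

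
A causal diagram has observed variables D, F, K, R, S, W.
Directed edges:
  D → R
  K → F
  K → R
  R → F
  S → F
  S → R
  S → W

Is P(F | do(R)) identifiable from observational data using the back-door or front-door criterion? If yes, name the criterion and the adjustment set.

desc(R)\{R}={F}; candidates ⊆ {D,K,S,W}.
size 0: {}; under {} R still reaches {D,F,K,S,W} ∋ F.
size 1: {D}, {K}, {S} …(+1); under {D} R still reaches {F,K,S,W} ∋ F.
{K,S}: R⊥F given {K,S} in G with R→· removed — back-door holds.
P(F|do(R)) = Σ_{K,S} P(F|R,K,S)·P(K,S).

P(F|do(R)): backdoor, adjust for {K, S}.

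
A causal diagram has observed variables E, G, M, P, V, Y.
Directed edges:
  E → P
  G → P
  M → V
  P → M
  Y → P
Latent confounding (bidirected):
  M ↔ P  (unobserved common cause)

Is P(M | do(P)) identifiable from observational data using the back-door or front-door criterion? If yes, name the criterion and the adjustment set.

P(M|do(P)): not identifiable (no BD/FD set).

desc(P)\{P}={M,V}; candidates ⊆ {E,G,Y}.
P↔M: latent back-door arc(s) into P.
size 0: {}; under {} P still reaches {E,G,M,V,Y} ∋ M.
size 1: {E}, {G}, {Y}; under {E} P still reaches {G,M,V,Y} ∋ M.
size 2: {E,G}, {E,Y}, {G,Y}; under {E,G} P still reaches {M,V,Y} ∋ M.
P↔M cannot be blocked by any observed set — no back-door set.
No mediator lies on a directed P→…→M path.
Neither criterion identifies P(M|do(P)) in this graph.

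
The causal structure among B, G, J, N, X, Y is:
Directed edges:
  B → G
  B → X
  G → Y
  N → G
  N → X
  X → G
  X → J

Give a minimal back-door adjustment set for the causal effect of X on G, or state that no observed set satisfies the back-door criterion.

desc(X)\{X}={G,J,Y}; candidates ⊆ {B,N}.
size 0: {}; under {} X still reaches {B,G,N,Y} ∋ G.
size 1: {B}, {N}; under {B} X still reaches {G,N,Y} ∋ G.
{B,N}: X⊥G given {B,N} in G with X→· removed — back-door holds.

X→G: minimal back-door set {B, N}.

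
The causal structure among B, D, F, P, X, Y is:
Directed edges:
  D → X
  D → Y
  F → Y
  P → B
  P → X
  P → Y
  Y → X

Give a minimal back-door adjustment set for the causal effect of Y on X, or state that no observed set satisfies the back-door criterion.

desc(Y)\{Y}={X}; candidates ⊆ {B,D,F,P}.
size 0: {}; under {} Y still reaches {B,D,F,P,X} ∋ X.
size 1: {B}, {D}, {F} …(+1); under {B} Y still reaches {D,F,P,X} ∋ X.
{D,P}: Y⊥X given {D,P} in G with Y→· removed — back-door holds.

Y→X: minimal back-door set {D, P}.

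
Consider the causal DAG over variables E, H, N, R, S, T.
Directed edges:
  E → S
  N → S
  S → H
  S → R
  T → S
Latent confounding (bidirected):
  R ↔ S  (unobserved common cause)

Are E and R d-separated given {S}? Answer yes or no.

Bayes-Ball from E | {S} reaches {N,R,T}.
R ∈ reach(E|{S}) ⇒ E ⊥̸ R | {S}.

No — E and R are d-connected given {S}.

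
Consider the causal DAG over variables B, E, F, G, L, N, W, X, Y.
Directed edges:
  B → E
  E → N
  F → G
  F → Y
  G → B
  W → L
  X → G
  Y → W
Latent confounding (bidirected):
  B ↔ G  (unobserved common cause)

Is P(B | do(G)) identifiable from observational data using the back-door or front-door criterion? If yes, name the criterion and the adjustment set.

desc(G)\{G}={B,E,N}; candidates ⊆ {F,L,W,X,Y}.
G↔B: latent back-door arc(s) into G.
size 0: {}; under {} G still reaches {B,E,F,L,N,W,X,Y} ∋ B.
size 1: {F}, {L}, {W} …(+2); under {F} G still reaches {B,E,N,X} ∋ B.
size 2: {F,L}, {F,W}, {F,X} …(+7); under {F,L} G still reaches {B,E,N,X} ∋ B.
G↔B cannot be blocked by any observed set — no back-door set.
No mediator lies on a directed G→…→B path.
Neither criterion identifies P(B|do(G)) in this graph.

P(B|do(G)): not identifiable (no BD/FD set).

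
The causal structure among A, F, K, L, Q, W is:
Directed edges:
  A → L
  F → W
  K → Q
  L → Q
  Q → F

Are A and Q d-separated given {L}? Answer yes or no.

Yes — A ⊥ Q | {L}.

Bayes-Ball from A | {L} reaches ∅.
Q ∉ reach(A|{L}) ⇒ A ⊥ Q | {L}.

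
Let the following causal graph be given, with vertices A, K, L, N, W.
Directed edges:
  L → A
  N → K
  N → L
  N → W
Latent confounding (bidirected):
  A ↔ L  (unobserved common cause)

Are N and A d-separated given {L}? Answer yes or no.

Bayes-Ball from N | {L} reaches {A,K,W}.
A ∈ reach(N|{L}) ⇒ N ⊥̸ A | {L}.

No — N and A are d-connected given {L}.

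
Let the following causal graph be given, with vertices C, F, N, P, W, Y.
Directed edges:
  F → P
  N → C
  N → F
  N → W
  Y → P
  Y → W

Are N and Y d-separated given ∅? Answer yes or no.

Bayes-Ball from N | ∅ reaches {C,F,P,W}.
Y ∉ reach(N|∅) ⇒ N ⊥ Y | ∅.

Yes — N ⊥ Y | ∅.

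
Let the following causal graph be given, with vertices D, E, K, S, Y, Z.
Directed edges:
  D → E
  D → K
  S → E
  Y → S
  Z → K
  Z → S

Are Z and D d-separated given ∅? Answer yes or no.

Bayes-Ball from Z | ∅ reaches {E,K,S}.
D ∉ reach(Z|∅) ⇒ Z ⊥ D | ∅.

Yes — Z ⊥ D | ∅.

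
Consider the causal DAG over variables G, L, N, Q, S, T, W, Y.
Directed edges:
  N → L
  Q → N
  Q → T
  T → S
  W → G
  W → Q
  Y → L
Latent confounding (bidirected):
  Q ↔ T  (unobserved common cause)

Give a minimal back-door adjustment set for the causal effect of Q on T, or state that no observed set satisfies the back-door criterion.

Q→T: no observed back-door set.

desc(Q)\{Q}={L,N,S,T}; candidates ⊆ {G,W,Y}.
Q↔T: latent back-door arc(s) into Q.
size 0: {}; under {} Q still reaches {G,S,T,W} ∋ T.
size 1: {G}, {W}, {Y}; under {G} Q still reaches {S,T,W} ∋ T.
size 2: {G,W}, {G,Y}, {W,Y}; under {G,W} Q still reaches {S,T} ∋ T.
Q↔T cannot be blocked by any observed set — no back-door set.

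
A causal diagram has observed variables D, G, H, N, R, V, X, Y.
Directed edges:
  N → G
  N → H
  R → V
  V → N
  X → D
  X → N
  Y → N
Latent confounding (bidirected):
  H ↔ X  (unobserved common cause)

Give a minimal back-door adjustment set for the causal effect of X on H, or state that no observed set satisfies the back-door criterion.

X→H: no observed back-door set.

desc(X)\{X}={D,G,H,N}; candidates ⊆ {R,V,Y}.
X↔H: latent back-door arc(s) into X.
size 0: {}; under {} X still reaches {H} ∋ H.
size 1: {R}, {V}, {Y}; under {R} X still reaches {H} ∋ H.
size 2: {R,V}, {R,Y}, {V,Y}; under {R,V} X still reaches {H} ∋ H.
X↔H cannot be blocked by any observed set — no back-door set.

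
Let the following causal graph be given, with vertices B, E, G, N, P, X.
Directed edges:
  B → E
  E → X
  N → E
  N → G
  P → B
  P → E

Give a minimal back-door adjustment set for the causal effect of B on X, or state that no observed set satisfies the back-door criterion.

B→X: minimal back-door set {P}.

desc(B)\{B}={E,X}; candidates ⊆ {G,N,P}.
size 0: {}; under {} B still reaches {E,P,X} ∋ X.
{P}: B⊥X given {P} in G with B→· removed — back-door holds.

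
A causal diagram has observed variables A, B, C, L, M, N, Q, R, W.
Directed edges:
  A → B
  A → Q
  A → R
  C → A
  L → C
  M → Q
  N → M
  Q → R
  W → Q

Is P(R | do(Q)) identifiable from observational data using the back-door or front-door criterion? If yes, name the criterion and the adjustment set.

desc(Q)\{Q}={R}; candidates ⊆ {A,B,C,L,M,N,W}.
size 0: {}; under {} Q still reaches {A,B,C,L,M,N,R,W} ∋ R.
{A}: Q⊥R given {A} in G with Q→· removed — back-door holds.
P(R|do(Q)) = Σ_{A} P(R|Q,A)·P(A).

P(R|do(Q)): backdoor, adjust for {A}.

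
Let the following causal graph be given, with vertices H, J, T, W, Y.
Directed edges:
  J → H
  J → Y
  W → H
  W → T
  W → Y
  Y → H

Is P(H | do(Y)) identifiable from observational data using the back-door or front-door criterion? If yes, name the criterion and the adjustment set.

P(H|do(Y)): backdoor, adjust for {J, W}.

desc(Y)\{Y}={H}; candidates ⊆ {J,T,W}.
size 0: {}; under {} Y still reaches {H,J,T,W} ∋ H.
size 1: {J}, {T}, {W}; under {J} Y still reaches {H,T,W} ∋ H.
{J,W}: Y⊥H given {J,W} in G with Y→· removed — back-door holds.
P(H|do(Y)) = Σ_{J,W} P(H|Y,J,W)·P(J,W).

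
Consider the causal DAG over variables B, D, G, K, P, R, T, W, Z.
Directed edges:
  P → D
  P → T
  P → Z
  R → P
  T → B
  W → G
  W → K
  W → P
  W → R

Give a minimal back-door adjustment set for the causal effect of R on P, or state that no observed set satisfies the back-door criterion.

R→P: minimal back-door set {W}.

desc(R)\{R}={B,D,P,T,Z}; candidates ⊆ {G,K,W}.
size 0: {}; under {} R still reaches {B,D,G,K,P,T,W,Z} ∋ P.
{W}: R⊥P given {W} in G with R→· removed — back-door holds.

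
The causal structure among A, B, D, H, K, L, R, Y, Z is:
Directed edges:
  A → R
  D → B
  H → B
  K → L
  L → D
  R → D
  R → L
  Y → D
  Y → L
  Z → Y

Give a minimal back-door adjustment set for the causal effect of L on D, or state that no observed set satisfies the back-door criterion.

desc(L)\{L}={B,D}; candidates ⊆ {A,H,K,R,Y,Z}.
size 0: {}; under {} L still reaches {A,B,D,K,R,Y,Z} ∋ D.
size 1: {A}, {H}, {K} …(+3); under {A} L still reaches {B,D,K,R,Y,Z} ∋ D.
{R,Y}: L⊥D given {R,Y} in G with L→· removed — back-door holds.

L→D: minimal back-door set {R, Y}.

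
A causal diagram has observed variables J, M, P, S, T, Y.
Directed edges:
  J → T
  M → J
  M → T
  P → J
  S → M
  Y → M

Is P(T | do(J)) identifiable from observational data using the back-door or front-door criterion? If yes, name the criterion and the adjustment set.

desc(J)\{J}={T}; candidates ⊆ {M,P,S,Y}.
size 0: {}; under {} J still reaches {M,P,S,T,Y} ∋ T.
{M}: J⊥T given {M} in G with J→· removed — back-door holds.
P(T|do(J)) = Σ_{M} P(T|J,M)·P(M).

P(T|do(J)): backdoor, adjust for {M}.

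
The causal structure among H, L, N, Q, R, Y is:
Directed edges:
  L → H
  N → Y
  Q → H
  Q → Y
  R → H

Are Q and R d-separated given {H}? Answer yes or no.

Bayes-Ball from Q | {H} reaches {L,R,Y}.
R ∈ reach(Q|{H}) ⇒ Q ⊥̸ R | {H}.

No — Q and R are d-connected given {H}.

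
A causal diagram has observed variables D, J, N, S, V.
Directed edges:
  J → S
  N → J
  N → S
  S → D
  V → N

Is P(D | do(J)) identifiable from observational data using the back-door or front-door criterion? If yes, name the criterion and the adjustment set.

desc(J)\{J}={D,S}; candidates ⊆ {N,V}.
size 0: {}; under {} J still reaches {D,N,S,V} ∋ D.
{N}: J⊥D given {N} in G with J→· removed — back-door holds.
P(D|do(J)) = Σ_{N} P(D|J,N)·P(N).

P(D|do(J)): backdoor, adjust for {N}.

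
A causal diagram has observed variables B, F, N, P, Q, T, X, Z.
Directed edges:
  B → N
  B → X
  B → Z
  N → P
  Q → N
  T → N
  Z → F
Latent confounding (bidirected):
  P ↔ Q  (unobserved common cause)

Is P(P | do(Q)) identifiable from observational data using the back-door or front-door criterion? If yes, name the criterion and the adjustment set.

P(P|do(Q)): frontdoor, adjust for {N}.

desc(Q)\{Q}={N,P}; candidates ⊆ {B,F,T,X,Z}.
Q↔P: latent back-door arc(s) into Q.
size 0: {}; under {} Q still reaches {P} ∋ P.
size 1: {B}, {F}, {T} …(+2); under {B} Q still reaches {P} ∋ P.
size 2: {B,F}, {B,T}, {B,X} …(+7); under {B,F} Q still reaches {P} ∋ P.
Q↔P cannot be blocked by any observed set — no back-door set.
{N}: (i) intercepts every directed Q→P path; (ii) no back-door Q→{N}; (iii) {Q} blocks every back-door {N}→P. Front-door holds.
P(P|do(Q)) = Σ_{N} P(N|Q) Σ_{Q'} P(P|N,Q')P(Q').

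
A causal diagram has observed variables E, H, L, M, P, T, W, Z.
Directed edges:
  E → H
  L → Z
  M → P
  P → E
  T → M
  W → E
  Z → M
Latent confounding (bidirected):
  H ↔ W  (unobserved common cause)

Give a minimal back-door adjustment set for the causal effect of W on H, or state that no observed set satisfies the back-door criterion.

W→H: no observed back-door set.

desc(W)\{W}={E,H}; candidates ⊆ {L,M,P,T,Z}.
W↔H: latent back-door arc(s) into W.
size 0: {}; under {} W still reaches {H} ∋ H.
size 1: {L}, {M}, {P} …(+2); under {L} W still reaches {H} ∋ H.
size 2: {L,M}, {L,P}, {L,T} …(+7); under {L,M} W still reaches {H} ∋ H.
W↔H cannot be blocked by any observed set — no back-door set.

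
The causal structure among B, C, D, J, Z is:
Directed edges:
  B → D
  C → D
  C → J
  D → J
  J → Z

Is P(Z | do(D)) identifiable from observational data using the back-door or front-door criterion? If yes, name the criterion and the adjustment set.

desc(D)\{D}={J,Z}; candidates ⊆ {B,C}.
size 0: {}; under {} D still reaches {B,C,J,Z} ∋ Z.
{C}: D⊥Z given {C} in G with D→· removed — back-door holds.
P(Z|do(D)) = Σ_{C} P(Z|D,C)·P(C).

P(Z|do(D)): backdoor, adjust for {C}.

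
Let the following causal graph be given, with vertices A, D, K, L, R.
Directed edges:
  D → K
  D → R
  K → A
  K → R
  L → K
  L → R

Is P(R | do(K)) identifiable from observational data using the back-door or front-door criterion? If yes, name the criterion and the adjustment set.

desc(K)\{K}={A,R}; candidates ⊆ {D,L}.
size 0: {}; under {} K still reaches {D,L,R} ∋ R.
size 1: {D}, {L}; under {D} K still reaches {L,R} ∋ R.
{D,L}: K⊥R given {D,L} in G with K→· removed — back-door holds.
P(R|do(K)) = Σ_{D,L} P(R|K,D,L)·P(D,L).

P(R|do(K)): backdoor, adjust for {D, L}.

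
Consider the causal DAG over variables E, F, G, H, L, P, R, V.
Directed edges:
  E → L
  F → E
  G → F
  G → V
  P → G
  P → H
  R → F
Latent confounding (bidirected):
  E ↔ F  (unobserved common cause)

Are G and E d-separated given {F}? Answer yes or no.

No — G and E are d-connected given {F}.

Bayes-Ball from G | {F} reaches {E,H,L,P,R,V}.
E ∈ reach(G|{F}) ⇒ G ⊥̸ E | {F}.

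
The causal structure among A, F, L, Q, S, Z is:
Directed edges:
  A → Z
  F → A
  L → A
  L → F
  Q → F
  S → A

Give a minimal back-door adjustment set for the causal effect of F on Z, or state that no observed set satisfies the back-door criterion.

F→Z: minimal back-door set {L}.

desc(F)\{F}={A,Z}; candidates ⊆ {L,Q,S}.
size 0: {}; under {} F still reaches {A,L,Q,Z} ∋ Z.
{L}: F⊥Z given {L} in G with F→· removed — back-door holds.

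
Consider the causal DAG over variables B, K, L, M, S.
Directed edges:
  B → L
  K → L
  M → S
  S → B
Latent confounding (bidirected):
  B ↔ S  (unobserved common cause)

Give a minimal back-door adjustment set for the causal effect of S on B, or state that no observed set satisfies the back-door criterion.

S→B: no observed back-door set.

desc(S)\{S}={B,L}; candidates ⊆ {K,M}.
S↔B: latent back-door arc(s) into S.
size 0: {}; under {} S still reaches {B,L,M} ∋ B.
size 1: {K}, {M}; under {K} S still reaches {B,L,M} ∋ B.
size 2: {K,M}; under {K,M} S still reaches {B,L} ∋ B.
S↔B cannot be blocked by any observed set — no back-door set.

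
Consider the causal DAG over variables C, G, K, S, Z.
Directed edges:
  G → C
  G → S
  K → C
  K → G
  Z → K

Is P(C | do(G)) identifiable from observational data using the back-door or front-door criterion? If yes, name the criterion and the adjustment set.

P(C|do(G)): backdoor, adjust for {K}.

desc(G)\{G}={C,S}; candidates ⊆ {K,Z}.
size 0: {}; under {} G still reaches {C,K,Z} ∋ C.
{K}: G⊥C given {K} in G with G→· removed — back-door holds.
P(C|do(G)) = Σ_{K} P(C|G,K)·P(K).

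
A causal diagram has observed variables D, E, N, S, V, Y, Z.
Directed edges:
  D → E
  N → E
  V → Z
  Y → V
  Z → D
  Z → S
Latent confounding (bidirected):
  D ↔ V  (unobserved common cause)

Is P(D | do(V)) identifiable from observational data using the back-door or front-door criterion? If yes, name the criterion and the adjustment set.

P(D|do(V)): frontdoor, adjust for {Z}.

desc(V)\{V}={D,E,S,Z}; candidates ⊆ {N,Y}.
V↔D: latent back-door arc(s) into V.
size 0: {}; under {} V still reaches {D,E,Y} ∋ D.
size 1: {N}, {Y}; under {N} V still reaches {D,E,Y} ∋ D.
size 2: {N,Y}; under {N,Y} V still reaches {D,E} ∋ D.
V↔D cannot be blocked by any observed set — no back-door set.
{Z}: (i) intercepts every directed V→D path; (ii) no back-door V→{Z}; (iii) {V} blocks every back-door {Z}→D. Front-door holds.
P(D|do(V)) = Σ_{Z} P(Z|V) Σ_{V'} P(D|Z,V')P(V').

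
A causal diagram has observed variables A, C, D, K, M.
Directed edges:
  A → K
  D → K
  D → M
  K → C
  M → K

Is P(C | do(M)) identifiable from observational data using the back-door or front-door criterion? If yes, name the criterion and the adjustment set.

P(C|do(M)): backdoor, adjust for {D}.

desc(M)\{M}={C,K}; candidates ⊆ {A,D}.
size 0: {}; under {} M still reaches {C,D,K} ∋ C.
{D}: M⊥C given {D} in G with M→· removed — back-door holds.
P(C|do(M)) = Σ_{D} P(C|M,D)·P(D).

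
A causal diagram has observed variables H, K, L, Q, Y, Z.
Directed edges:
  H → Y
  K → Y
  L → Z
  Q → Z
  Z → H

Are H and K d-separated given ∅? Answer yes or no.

Yes — H ⊥ K | ∅.

Bayes-Ball from H | ∅ reaches {L,Q,Y,Z}.
K ∉ reach(H|∅) ⇒ H ⊥ K | ∅.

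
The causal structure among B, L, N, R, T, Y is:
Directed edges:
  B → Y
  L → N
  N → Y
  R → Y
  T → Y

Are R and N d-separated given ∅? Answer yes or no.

Bayes-Ball from R | ∅ reaches {Y}.
N ∉ reach(R|∅) ⇒ R ⊥ N | ∅.

Yes — R ⊥ N | ∅.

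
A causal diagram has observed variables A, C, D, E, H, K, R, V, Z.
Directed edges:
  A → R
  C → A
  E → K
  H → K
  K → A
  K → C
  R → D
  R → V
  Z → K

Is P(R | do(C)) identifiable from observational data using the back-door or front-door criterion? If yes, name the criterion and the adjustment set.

P(R|do(C)): backdoor, adjust for {K}.

desc(C)\{C}={A,D,R,V}; candidates ⊆ {E,H,K,Z}.
size 0: {}; under {} C still reaches {A,D,E,H,K,R,V,Z} ∋ R.
{K}: C⊥R given {K} in G with C→· removed — back-door holds.
P(R|do(C)) = Σ_{K} P(R|C,K)·P(K).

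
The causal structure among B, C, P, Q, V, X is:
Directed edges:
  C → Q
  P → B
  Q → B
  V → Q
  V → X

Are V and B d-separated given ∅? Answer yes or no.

No — V and B are d-connected given ∅.

Bayes-Ball from V | ∅ reaches {B,Q,X}.
B ∈ reach(V|∅) ⇒ V ⊥̸ B | ∅.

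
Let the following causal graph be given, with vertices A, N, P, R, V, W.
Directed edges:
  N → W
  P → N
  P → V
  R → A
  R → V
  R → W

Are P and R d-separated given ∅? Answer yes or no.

Yes — P ⊥ R | ∅.

Bayes-Ball from P | ∅ reaches {N,V,W}.
R ∉ reach(P|∅) ⇒ P ⊥ R | ∅.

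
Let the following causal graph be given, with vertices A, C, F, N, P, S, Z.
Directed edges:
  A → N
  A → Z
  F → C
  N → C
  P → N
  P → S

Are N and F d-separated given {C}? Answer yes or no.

Bayes-Ball from N | {C} reaches {A,F,P,S,Z}.
F ∈ reach(N|{C}) ⇒ N ⊥̸ F | {C}.

No — N and F are d-connected given {C}.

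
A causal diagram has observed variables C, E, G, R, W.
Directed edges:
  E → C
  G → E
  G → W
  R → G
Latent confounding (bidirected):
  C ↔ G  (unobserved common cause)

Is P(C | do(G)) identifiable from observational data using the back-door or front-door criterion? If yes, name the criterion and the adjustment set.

desc(G)\{G}={C,E,W}; candidates ⊆ {R}.
G↔C: latent back-door arc(s) into G.
size 0: {}; under {} G still reaches {C,R} ∋ C.
size 1: {R}; under {R} G still reaches {C} ∋ C.
G↔C cannot be blocked by any observed set — no back-door set.
{E}: (i) intercepts every directed G→C path; (ii) no back-door G→{E}; (iii) {G} blocks every back-door {E}→C. Front-door holds.
P(C|do(G)) = Σ_{E} P(E|G) Σ_{G'} P(C|E,G')P(G').

P(C|do(G)): frontdoor, adjust for {E}.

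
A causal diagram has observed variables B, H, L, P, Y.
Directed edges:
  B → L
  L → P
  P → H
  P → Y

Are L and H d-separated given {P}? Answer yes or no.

Bayes-Ball from L | {P} reaches {B}.
H ∉ reach(L|{P}) ⇒ L ⊥ H | {P}.

Yes — L ⊥ H | {P}.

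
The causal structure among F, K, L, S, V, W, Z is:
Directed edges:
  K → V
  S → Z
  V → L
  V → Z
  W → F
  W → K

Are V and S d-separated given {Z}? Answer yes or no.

No — V and S are d-connected given {Z}.

Bayes-Ball from V | {Z} reaches {F,K,L,S,W}.
S ∈ reach(V|{Z}) ⇒ V ⊥̸ S | {Z}.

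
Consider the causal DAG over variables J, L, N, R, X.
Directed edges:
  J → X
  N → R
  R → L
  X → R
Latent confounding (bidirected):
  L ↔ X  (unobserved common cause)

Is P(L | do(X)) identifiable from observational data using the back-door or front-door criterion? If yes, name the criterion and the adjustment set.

desc(X)\{X}={L,R}; candidates ⊆ {J,N}.
X↔L: latent back-door arc(s) into X.
size 0: {}; under {} X still reaches {J,L} ∋ L.
size 1: {J}, {N}; under {J} X still reaches {L} ∋ L.
size 2: {J,N}; under {J,N} X still reaches {L} ∋ L.
X↔L cannot be blocked by any observed set — no back-door set.
{R}: (i) intercepts every directed X→L path; (ii) no back-door X→{R}; (iii) {X} blocks every back-door {R}→L. Front-door holds.
P(L|do(X)) = Σ_{R} P(R|X) Σ_{X'} P(L|R,X')P(X').

P(L|do(X)): frontdoor, adjust for {R}.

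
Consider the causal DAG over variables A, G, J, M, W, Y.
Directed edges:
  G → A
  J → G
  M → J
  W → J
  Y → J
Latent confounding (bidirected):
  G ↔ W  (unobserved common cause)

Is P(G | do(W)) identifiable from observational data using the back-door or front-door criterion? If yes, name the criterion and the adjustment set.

P(G|do(W)): frontdoor, adjust for {J}.

desc(W)\{W}={A,G,J}; candidates ⊆ {M,Y}.
W↔G: latent back-door arc(s) into W.
size 0: {}; under {} W still reaches {A,G} ∋ G.
size 1: {M}, {Y}; under {M} W still reaches {A,G} ∋ G.
size 2: {M,Y}; under {M,Y} W still reaches {A,G} ∋ G.
W↔G cannot be blocked by any observed set — no back-door set.
{J}: (i) intercepts every directed W→G path; (ii) no back-door W→{J}; (iii) {W} blocks every back-door {J}→G. Front-door holds.
P(G|do(W)) = Σ_{J} P(J|W) Σ_{W'} P(G|J,W')P(W').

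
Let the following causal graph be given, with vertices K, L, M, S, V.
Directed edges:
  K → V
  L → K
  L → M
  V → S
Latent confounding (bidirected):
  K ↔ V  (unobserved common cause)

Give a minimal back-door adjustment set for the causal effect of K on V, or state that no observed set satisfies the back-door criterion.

K→V: no observed back-door set.

desc(K)\{K}={S,V}; candidates ⊆ {L,M}.
K↔V: latent back-door arc(s) into K.
size 0: {}; under {} K still reaches {L,M,S,V} ∋ V.
size 1: {L}, {M}; under {L} K still reaches {S,V} ∋ V.
size 2: {L,M}; under {L,M} K still reaches {S,V} ∋ V.
K↔V cannot be blocked by any observed set — no back-door set.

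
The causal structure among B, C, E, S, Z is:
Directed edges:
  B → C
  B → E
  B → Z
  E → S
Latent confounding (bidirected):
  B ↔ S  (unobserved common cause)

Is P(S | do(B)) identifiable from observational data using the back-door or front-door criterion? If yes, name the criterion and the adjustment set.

P(S|do(B)): frontdoor, adjust for {E}.

desc(B)\{B}={C,E,S,Z}; candidates ⊆ {—}.
B↔S: latent back-door arc(s) into B.
size 0: {}; under {} B still reaches {S} ∋ S.
B↔S cannot be blocked by any observed set — no back-door set.
{E}: (i) intercepts every directed B→S path; (ii) no back-door B→{E}; (iii) {B} blocks every back-door {E}→S. Front-door holds.
P(S|do(B)) = Σ_{E} P(E|B) Σ_{B'} P(S|E,B')P(B').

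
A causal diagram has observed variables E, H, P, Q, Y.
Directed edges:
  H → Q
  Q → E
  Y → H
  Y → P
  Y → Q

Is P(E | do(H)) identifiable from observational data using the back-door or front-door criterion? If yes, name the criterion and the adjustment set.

desc(H)\{H}={E,Q}; candidates ⊆ {P,Y}.
size 0: {}; under {} H still reaches {E,P,Q,Y} ∋ E.
{Y}: H⊥E given {Y} in G with H→· removed — back-door holds.
P(E|do(H)) = Σ_{Y} P(E|H,Y)·P(Y).

P(E|do(H)): backdoor, adjust for {Y}.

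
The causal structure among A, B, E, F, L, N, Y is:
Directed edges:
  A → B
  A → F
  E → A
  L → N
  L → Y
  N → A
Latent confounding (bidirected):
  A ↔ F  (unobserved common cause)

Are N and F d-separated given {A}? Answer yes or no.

Bayes-Ball from N | {A} reaches {E,F,L,Y}.
F ∈ reach(N|{A}) ⇒ N ⊥̸ F | {A}.

No — N and F are d-connected given {A}.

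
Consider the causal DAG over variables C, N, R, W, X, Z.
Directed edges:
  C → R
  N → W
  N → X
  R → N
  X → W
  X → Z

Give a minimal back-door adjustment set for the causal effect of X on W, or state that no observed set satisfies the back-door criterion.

X→W: minimal back-door set {N}.

desc(X)\{X}={W,Z}; candidates ⊆ {C,N,R}.
size 0: {}; under {} X still reaches {C,N,R,W} ∋ W.
{N}: X⊥W given {N} in G with X→· removed — back-door holds.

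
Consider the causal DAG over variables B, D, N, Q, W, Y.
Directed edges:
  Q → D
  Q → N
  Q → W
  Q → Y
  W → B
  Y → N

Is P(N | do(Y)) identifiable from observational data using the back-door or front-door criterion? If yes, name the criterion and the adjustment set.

desc(Y)\{Y}={N}; candidates ⊆ {B,D,Q,W}.
size 0: {}; under {} Y still reaches {B,D,N,Q,W} ∋ N.
{Q}: Y⊥N given {Q} in G with Y→· removed — back-door holds.
P(N|do(Y)) = Σ_{Q} P(N|Y,Q)·P(Q).

P(N|do(Y)): backdoor, adjust for {Q}.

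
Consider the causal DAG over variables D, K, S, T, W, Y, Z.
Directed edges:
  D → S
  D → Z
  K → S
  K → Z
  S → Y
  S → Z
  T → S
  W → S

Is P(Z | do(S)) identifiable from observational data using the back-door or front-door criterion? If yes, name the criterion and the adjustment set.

P(Z|do(S)): backdoor, adjust for {D, K}.

desc(S)\{S}={Y,Z}; candidates ⊆ {D,K,T,W}.
size 0: {}; under {} S still reaches {D,K,T,W,Z} ∋ Z.
size 1: {D}, {K}, {T} …(+1); under {D} S still reaches {K,T,W,Z} ∋ Z.
{D,K}: S⊥Z given {D,K} in G with S→· removed — back-door holds.
P(Z|do(S)) = Σ_{D,K} P(Z|S,D,K)·P(D,K).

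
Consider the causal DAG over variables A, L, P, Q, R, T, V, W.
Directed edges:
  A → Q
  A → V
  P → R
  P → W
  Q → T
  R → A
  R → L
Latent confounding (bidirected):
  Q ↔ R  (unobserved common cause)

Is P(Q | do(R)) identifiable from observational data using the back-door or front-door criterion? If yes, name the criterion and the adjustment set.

P(Q|do(R)): frontdoor, adjust for {A}.

desc(R)\{R}={A,L,Q,T,V}; candidates ⊆ {P,W}.
R↔Q: latent back-door arc(s) into R.
size 0: {}; under {} R still reaches {P,Q,T,W} ∋ Q.
size 1: {P}, {W}; under {P} R still reaches {Q,T} ∋ Q.
size 2: {P,W}; under {P,W} R still reaches {Q,T} ∋ Q.
R↔Q cannot be blocked by any observed set — no back-door set.
{A}: (i) intercepts every directed R→Q path; (ii) no back-door R→{A}; (iii) {R} blocks every back-door {A}→Q. Front-door holds.
P(Q|do(R)) = Σ_{A} P(A|R) Σ_{R'} P(Q|A,R')P(R').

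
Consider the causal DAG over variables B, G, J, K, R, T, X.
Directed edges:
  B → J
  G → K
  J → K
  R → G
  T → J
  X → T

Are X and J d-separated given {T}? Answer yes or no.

Bayes-Ball from X | {T} reaches ∅.
J ∉ reach(X|{T}) ⇒ X ⊥ J | {T}.

Yes — X ⊥ J | {T}.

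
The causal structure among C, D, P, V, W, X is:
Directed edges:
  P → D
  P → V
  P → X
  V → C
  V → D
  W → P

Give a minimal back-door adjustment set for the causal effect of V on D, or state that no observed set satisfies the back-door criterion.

desc(V)\{V}={C,D}; candidates ⊆ {P,W,X}.
size 0: {}; under {} V still reaches {D,P,W,X} ∋ D.
{P}: V⊥D given {P} in G with V→· removed — back-door holds.

V→D: minimal back-door set {P}.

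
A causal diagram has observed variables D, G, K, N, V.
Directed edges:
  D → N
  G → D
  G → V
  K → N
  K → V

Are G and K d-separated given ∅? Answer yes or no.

Yes — G ⊥ K | ∅.

Bayes-Ball from G | ∅ reaches {D,N,V}.
K ∉ reach(G|∅) ⇒ G ⊥ K | ∅.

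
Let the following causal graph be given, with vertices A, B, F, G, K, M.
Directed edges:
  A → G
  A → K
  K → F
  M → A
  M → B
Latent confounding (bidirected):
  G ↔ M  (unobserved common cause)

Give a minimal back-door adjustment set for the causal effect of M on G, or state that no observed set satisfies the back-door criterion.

M→G: no observed back-door set.

desc(M)\{M}={A,B,F,G,K}; candidates ⊆ {—}.
M↔G: latent back-door arc(s) into M.
size 0: {}; under {} M still reaches {G} ∋ G.
M↔G cannot be blocked by any observed set — no back-door set.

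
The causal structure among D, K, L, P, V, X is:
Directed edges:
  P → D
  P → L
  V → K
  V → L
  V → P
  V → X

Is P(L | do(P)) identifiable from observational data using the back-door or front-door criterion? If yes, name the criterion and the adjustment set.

desc(P)\{P}={D,L}; candidates ⊆ {K,V,X}.
size 0: {}; under {} P still reaches {K,L,V,X} ∋ L.
{V}: P⊥L given {V} in G with P→· removed — back-door holds.
P(L|do(P)) = Σ_{V} P(L|P,V)·P(V).

P(L|do(P)): backdoor, adjust for {V}.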